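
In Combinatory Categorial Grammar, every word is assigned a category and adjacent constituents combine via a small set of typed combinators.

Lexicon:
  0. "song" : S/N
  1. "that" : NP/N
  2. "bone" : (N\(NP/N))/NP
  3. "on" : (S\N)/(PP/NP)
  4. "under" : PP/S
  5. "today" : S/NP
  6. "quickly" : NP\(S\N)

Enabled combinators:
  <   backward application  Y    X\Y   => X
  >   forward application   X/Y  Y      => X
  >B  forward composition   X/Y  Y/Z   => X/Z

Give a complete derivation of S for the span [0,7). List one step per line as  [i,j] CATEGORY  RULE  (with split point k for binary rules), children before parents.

[0,1] S/N  lex  "song"
[1,2] NP/N  lex  "that"
[2,3] (N\(NP/N))/NP  lex  "bone"
[3,4] (S\N)/(PP/NP)  lex  "on"
[4,5] PP/S  lex  "under"
[5,6] S/NP  lex  "today"
[4,6] PP/NP  >B  k=5
[3,6] S\N  >  k=4
[6,7] NP\(S\N)  lex  "quickly"
[3,7] NP  <  k=6
[2,7] N\(NP/N)  >  k=3
[1,7] N  <  k=2
[0,7] S  >  k=1

[0,7] S   >
  [0,1] "song" : S/N
  [1,7] N   <
    [1,2] "that" : NP/N
    [2,7] N\(NP/N)   >
      [2,3] "bone" : (N\(NP/N))/NP
      [3,7] NP   <
        [3,6] S\N   >
          [3,4] "on" : (S\N)/(PP/NP)
          [4,6] PP/NP   >B
            [4,5] "under" : PP/S
            [5,6] "today" : S/NP
        [6,7] "quickly" : NP\(S\N)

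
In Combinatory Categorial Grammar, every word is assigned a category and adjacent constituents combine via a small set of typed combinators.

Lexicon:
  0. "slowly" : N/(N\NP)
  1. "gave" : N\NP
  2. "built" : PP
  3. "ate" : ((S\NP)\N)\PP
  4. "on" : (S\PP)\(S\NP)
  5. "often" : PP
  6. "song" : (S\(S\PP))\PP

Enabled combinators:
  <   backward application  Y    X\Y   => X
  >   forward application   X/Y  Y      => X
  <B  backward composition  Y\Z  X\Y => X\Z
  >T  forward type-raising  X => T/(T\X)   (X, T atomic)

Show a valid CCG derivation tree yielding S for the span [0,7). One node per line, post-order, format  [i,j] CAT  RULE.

[0,7] S   <
  [0,5] S\PP   <
    [0,4] S\NP   <
      [0,2] N   >
        [0,1] "slowly" : N/(N\NP)
        [1,2] "gave" : N\NP
      [2,4] (S\NP)\N   <
        [2,3] "built" : PP
        [3,4] "ate" : ((S\NP)\N)\PP
    [4,5] "on" : (S\PP)\(S\NP)
  [5,7] S\(S\PP)   <
    [5,6] "often" : PP
    [6,7] "song" : (S\(S\PP))\PP

[0,1] N/(N\NP)  lex  "slowly"
[1,2] N\NP  lex  "gave"
[0,2] N  >  k=1
[2,3] PP  lex  "built"
[3,4] ((S\NP)\N)\PP  lex  "ate"
[2,4] (S\NP)\N  <  k=3
[0,4] S\NP  <  k=2
[4,5] (S\PP)\(S\NP)  lex  "on"
[0,5] S\PP  <  k=4
[5,6] PP  lex  "often"
[6,7] (S\(S\PP))\PP  lex  "song"
[5,7] S\(S\PP)  <  k=6
[0,7] S  <  k=5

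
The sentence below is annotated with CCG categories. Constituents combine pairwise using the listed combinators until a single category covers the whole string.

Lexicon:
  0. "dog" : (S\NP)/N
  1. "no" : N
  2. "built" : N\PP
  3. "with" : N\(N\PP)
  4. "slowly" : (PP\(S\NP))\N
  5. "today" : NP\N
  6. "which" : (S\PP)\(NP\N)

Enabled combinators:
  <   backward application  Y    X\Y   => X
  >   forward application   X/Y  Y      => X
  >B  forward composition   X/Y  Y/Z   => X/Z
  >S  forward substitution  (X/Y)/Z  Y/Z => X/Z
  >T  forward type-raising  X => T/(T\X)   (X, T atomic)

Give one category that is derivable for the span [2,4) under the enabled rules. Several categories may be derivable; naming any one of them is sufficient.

[0,7] S   <
  [0,5] PP   <
    [0,2] S\NP   >
      [0,1] "dog" : (S\NP)/N
      [1,2] "no" : N
    [2,5] PP\(S\NP)   <
      [2,4] N   <
        [2,3] "built" : N\PP
        [3,4] "with" : N\(N\PP)
      [4,5] "slowly" : (PP\(S\NP))\N
  [5,7] S\PP   <
    [5,6] "today" : NP\N
    [6,7] "which" : (S\PP)\(NP\N)

N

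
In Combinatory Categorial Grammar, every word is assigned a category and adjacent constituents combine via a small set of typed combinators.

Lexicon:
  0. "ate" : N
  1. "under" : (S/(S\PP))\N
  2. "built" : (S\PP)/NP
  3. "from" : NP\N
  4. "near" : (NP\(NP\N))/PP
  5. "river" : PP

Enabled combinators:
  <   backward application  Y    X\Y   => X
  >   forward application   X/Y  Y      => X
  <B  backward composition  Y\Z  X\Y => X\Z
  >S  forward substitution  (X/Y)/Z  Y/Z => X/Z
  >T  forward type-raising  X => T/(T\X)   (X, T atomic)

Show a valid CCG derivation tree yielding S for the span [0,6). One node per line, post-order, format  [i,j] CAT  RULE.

[0,6] S   >
  [0,2] S/(S\PP)   <
    [0,1] "ate" : N
    [1,2] "under" : (S/(S\PP))\N
  [2,6] S\PP   >
    [2,3] "built" : (S\PP)/NP
    [3,6] NP   <
      [3,4] "from" : NP\N
      [4,6] NP\(NP\N)   >
        [4,5] "near" : (NP\(NP\N))/PP
        [5,6] "river" : PP

[0,1] N  lex  "ate"
[1,2] (S/(S\PP))\N  lex  "under"
[0,2] S/(S\PP)  <  k=1
[2,3] (S\PP)/NP  lex  "built"
[3,4] NP\N  lex  "from"
[4,5] (NP\(NP\N))/PP  lex  "near"
[5,6] PP  lex  "river"
[4,6] NP\(NP\N)  >  k=5
[3,6] NP  <  k=4
[2,6] S\PP  >  k=3
[0,6] S  >  k=2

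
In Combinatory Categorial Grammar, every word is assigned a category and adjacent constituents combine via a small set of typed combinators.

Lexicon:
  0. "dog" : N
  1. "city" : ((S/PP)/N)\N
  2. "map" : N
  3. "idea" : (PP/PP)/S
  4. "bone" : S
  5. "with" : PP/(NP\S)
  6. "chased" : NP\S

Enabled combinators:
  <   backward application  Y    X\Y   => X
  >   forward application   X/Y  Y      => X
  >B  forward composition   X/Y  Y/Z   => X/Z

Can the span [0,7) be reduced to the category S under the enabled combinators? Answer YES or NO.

YES

[0,7] S   >
  [0,5] S/PP   >B
    [0,3] S/PP   >
      [0,2] (S/PP)/N   <
        [0,1] "dog" : N
        [1,2] "city" : ((S/PP)/N)\N
      [2,3] "map" : N
    [3,5] PP/PP   >
      [3,4] "idea" : (PP/PP)/S
      [4,5] "bone" : S
  [5,7] PP   >
    [5,6] "with" : PP/(NP\S)
    [6,7] "chased" : NP\S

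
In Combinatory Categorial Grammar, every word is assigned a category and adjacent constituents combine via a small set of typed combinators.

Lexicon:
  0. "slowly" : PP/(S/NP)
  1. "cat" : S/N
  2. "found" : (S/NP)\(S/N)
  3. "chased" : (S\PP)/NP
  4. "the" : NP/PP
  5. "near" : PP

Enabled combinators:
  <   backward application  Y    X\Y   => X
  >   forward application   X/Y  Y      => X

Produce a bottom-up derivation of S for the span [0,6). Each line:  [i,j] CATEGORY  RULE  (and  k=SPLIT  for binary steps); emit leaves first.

[0,1] PP/(S/NP)  lex  "slowly"
[1,2] S/N  lex  "cat"
[2,3] (S/NP)\(S/N)  lex  "found"
[1,3] S/NP  <  k=2
[0,3] PP  >  k=1
[3,4] (S\PP)/NP  lex  "chased"
[4,5] NP/PP  lex  "the"
[5,6] PP  lex  "near"
[4,6] NP  >  k=5
[3,6] S\PP  >  k=4
[0,6] S  <  k=3

[0,6] S   <
  [0,3] PP   >
    [0,1] "slowly" : PP/(S/NP)
    [1,3] S/NP   <
      [1,2] "cat" : S/N
      [2,3] "found" : (S/NP)\(S/N)
  [3,6] S\PP   >
    [3,4] "chased" : (S\PP)/NP
    [4,6] NP   >
      [4,5] "the" : NP/PP
      [5,6] "near" : PP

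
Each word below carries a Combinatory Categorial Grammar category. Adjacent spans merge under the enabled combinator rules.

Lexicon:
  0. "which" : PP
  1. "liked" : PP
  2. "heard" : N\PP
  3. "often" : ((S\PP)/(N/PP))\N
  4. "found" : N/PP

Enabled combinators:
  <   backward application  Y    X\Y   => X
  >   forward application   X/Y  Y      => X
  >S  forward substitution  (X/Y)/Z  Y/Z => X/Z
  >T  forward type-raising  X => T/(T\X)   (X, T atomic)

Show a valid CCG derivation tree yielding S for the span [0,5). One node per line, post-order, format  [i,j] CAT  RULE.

[0,5] S   <
  [0,1] "which" : PP
  [1,5] S\PP   >
    [1,4] (S\PP)/(N/PP)   <
      [1,3] N   <
        [1,2] "liked" : PP
        [2,3] "heard" : N\PP
      [3,4] "often" : ((S\PP)/(N/PP))\N
    [4,5] "found" : N/PP

[0,1] PP  lex  "which"
[1,2] PP  lex  "liked"
[2,3] N\PP  lex  "heard"
[1,3] N  <  k=2
[3,4] ((S\PP)/(N/PP))\N  lex  "often"
[1,4] (S\PP)/(N/PP)  <  k=3
[4,5] N/PP  lex  "found"
[1,5] S\PP  >  k=4
[0,5] S  <  k=1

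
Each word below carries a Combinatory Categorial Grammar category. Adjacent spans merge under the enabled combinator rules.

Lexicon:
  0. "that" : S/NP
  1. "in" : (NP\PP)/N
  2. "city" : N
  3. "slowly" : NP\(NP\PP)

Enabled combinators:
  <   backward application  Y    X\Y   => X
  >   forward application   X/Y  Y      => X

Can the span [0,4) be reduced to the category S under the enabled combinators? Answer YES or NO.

[0,4] S   >
  [0,1] "that" : S/NP
  [1,4] NP   <
    [1,3] NP\PP   >
      [1,2] "in" : (NP\PP)/N
      [2,3] "city" : N
    [3,4] "slowly" : NP\(NP\PP)

YES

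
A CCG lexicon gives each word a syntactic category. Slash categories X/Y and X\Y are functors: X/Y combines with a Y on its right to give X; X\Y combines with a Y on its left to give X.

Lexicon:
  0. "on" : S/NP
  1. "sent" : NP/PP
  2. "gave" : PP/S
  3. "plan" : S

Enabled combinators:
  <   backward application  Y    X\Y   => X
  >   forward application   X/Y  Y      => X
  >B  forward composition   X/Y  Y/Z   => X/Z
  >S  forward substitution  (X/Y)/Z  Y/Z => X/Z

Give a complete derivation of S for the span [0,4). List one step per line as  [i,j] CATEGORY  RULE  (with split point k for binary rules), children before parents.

[0,4] S   >
  [0,1] "on" : S/NP
  [1,4] NP   >
    [1,3] NP/S   >B
      [1,2] "sent" : NP/PP
      [2,3] "gave" : PP/S
    [3,4] "plan" : S

[0,1] S/NP  lex  "on"
[1,2] NP/PP  lex  "sent"
[2,3] PP/S  lex  "gave"
[1,3] NP/S  >B  k=2
[3,4] S  lex  "plan"
[1,4] NP  >  k=3
[0,4] S  >  k=1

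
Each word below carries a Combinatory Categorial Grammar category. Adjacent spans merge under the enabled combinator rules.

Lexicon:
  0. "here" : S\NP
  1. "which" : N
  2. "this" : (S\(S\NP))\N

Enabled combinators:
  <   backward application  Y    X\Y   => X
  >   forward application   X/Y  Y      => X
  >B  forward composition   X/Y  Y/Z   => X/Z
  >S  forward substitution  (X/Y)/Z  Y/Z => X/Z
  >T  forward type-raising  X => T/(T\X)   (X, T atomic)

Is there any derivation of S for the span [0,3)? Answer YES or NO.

YES

[0,3] S   <
  [0,1] "here" : S\NP
  [1,3] S\(S\NP)   <
    [1,2] "which" : N
    [2,3] "this" : (S\(S\NP))\N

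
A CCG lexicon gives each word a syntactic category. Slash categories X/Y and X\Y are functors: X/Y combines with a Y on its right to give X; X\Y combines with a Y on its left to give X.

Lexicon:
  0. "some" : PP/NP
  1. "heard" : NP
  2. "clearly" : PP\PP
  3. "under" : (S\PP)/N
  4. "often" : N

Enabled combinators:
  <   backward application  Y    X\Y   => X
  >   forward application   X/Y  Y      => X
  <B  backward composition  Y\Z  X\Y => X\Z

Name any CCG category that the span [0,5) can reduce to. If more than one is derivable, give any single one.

S

[0,5] S   <
  [0,2] PP   >
    [0,1] "some" : PP/NP
    [1,2] "heard" : NP
  [2,5] S\PP   <B
    [2,3] "clearly" : PP\PP
    [3,5] S\PP   >
      [3,4] "under" : (S\PP)/N
      [4,5] "often" : N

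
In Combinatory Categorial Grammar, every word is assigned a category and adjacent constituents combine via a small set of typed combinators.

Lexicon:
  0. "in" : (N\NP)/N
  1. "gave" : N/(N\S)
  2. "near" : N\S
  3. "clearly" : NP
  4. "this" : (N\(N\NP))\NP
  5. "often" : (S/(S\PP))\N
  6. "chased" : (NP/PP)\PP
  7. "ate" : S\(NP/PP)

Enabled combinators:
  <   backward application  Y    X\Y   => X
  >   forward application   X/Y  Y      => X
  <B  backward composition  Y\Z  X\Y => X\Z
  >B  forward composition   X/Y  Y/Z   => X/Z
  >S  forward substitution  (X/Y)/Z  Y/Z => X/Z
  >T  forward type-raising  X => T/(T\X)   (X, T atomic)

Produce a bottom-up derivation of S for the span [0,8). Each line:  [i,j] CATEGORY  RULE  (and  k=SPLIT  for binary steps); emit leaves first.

[0,1] (N\NP)/N  lex  "in"
[1,2] N/(N\S)  lex  "gave"
[2,3] N\S  lex  "near"
[1,3] N  >  k=2
[0,3] N\NP  >  k=1
[3,4] NP  lex  "clearly"
[4,5] (N\(N\NP))\NP  lex  "this"
[3,5] N\(N\NP)  <  k=4
[0,5] N  <  k=3
[5,6] (S/(S\PP))\N  lex  "often"
[0,6] S/(S\PP)  <  k=5
[6,7] (NP/PP)\PP  lex  "chased"
[7,8] S\(NP/PP)  lex  "ate"
[6,8] S\PP  <B  k=7
[0,8] S  >  k=6

[0,8] S   >
  [0,6] S/(S\PP)   <
    [0,5] N   <
      [0,3] N\NP   >
        [0,1] "in" : (N\NP)/N
        [1,3] N   >
          [1,2] "gave" : N/(N\S)
          [2,3] "near" : N\S
      [3,5] N\(N\NP)   <
        [3,4] "clearly" : NP
        [4,5] "this" : (N\(N\NP))\NP
    [5,6] "often" : (S/(S\PP))\N
  [6,8] S\PP   <B
    [6,7] "chased" : (NP/PP)\PP
    [7,8] "ate" : S\(NP/PP)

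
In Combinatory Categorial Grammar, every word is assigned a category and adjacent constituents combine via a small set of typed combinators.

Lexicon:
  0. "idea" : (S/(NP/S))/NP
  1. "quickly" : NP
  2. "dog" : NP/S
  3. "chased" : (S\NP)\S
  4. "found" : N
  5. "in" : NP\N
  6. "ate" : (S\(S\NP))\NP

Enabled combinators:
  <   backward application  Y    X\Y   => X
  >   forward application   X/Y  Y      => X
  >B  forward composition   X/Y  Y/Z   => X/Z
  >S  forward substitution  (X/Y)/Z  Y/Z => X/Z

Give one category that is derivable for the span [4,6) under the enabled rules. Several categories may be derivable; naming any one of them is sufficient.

[0,7] S   <
  [0,4] S\NP   <
    [0,3] S   >
      [0,2] S/(NP/S)   >
        [0,1] "idea" : (S/(NP/S))/NP
        [1,2] "quickly" : NP
      [2,3] "dog" : NP/S
    [3,4] "chased" : (S\NP)\S
  [4,7] S\(S\NP)   <
    [4,6] NP   <
      [4,5] "found" : N
      [5,6] "in" : NP\N
    [6,7] "ate" : (S\(S\NP))\NP

NP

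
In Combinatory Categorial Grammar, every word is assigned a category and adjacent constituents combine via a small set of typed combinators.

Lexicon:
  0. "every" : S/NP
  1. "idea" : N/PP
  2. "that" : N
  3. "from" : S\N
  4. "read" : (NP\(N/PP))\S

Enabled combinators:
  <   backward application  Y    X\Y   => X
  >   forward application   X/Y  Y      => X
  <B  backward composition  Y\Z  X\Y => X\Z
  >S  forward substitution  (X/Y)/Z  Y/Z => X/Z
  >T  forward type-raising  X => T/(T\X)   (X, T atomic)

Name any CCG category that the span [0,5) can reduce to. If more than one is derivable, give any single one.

S

[0,5] S   >
  [0,1] "every" : S/NP
  [1,5] NP   <
    [1,2] "idea" : N/PP
    [2,5] NP\(N/PP)   <
      [2,4] S   <
        [2,3] "that" : N
        [3,4] "from" : S\N
      [4,5] "read" : (NP\(N/PP))\S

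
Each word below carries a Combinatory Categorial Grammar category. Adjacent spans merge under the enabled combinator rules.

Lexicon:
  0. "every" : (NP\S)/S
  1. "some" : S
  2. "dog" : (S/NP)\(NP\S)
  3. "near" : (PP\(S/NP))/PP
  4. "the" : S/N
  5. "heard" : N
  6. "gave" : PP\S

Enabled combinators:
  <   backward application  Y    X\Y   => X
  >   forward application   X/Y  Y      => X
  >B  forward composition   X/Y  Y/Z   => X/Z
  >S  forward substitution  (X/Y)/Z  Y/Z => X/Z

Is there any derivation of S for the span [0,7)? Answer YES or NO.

(NP\S)/S S (S/NP)\(NP\S) (PP\(S/NP))/PP S/N N PP\S
CKY chart[0,7] = {PP}; S ∉ chart

NO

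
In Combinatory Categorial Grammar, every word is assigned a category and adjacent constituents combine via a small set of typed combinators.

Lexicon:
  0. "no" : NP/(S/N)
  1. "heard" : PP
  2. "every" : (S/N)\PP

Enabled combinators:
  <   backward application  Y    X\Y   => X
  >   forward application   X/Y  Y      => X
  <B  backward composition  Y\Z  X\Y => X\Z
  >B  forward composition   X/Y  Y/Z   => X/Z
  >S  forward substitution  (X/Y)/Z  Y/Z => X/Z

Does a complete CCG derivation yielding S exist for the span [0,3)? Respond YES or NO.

NO

NP/(S/N) PP (S/N)\PP
CKY chart[0,3] = {NP}; S ∉ chart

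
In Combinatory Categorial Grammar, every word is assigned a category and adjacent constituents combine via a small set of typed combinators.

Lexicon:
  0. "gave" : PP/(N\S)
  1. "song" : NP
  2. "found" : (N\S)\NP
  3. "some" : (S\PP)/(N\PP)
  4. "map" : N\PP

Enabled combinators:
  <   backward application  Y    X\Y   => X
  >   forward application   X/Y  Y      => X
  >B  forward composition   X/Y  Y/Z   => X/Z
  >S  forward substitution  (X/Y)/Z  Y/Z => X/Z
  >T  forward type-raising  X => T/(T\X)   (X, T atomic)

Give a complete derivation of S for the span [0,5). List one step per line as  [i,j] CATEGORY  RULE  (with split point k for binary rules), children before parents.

[0,5] S   <
  [0,3] PP   >
    [0,1] "gave" : PP/(N\S)
    [1,3] N\S   <
      [1,2] "song" : NP
      [2,3] "found" : (N\S)\NP
  [3,5] S\PP   >
    [3,4] "some" : (S\PP)/(N\PP)
    [4,5] "map" : N\PP

[0,1] PP/(N\S)  lex  "gave"
[1,2] NP  lex  "song"
[2,3] (N\S)\NP  lex  "found"
[1,3] N\S  <  k=2
[0,3] PP  >  k=1
[3,4] (S\PP)/(N\PP)  lex  "some"
[4,5] N\PP  lex  "map"
[3,5] S\PP  >  k=4
[0,5] S  <  k=3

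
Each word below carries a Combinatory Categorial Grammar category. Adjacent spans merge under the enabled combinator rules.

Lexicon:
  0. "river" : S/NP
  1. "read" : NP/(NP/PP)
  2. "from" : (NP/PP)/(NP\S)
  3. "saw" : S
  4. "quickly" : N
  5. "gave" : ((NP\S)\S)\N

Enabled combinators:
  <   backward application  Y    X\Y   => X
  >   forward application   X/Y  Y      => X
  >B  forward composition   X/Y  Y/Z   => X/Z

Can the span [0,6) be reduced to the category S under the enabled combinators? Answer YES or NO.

[0,6] S   >
  [0,1] "river" : S/NP
  [1,6] NP   >
    [1,2] "read" : NP/(NP/PP)
    [2,6] NP/PP   >
      [2,3] "from" : (NP/PP)/(NP\S)
      [3,6] NP\S   <
        [3,4] "saw" : S
        [4,6] (NP\S)\S   <
          [4,5] "quickly" : N
          [5,6] "gave" : ((NP\S)\S)\N

YES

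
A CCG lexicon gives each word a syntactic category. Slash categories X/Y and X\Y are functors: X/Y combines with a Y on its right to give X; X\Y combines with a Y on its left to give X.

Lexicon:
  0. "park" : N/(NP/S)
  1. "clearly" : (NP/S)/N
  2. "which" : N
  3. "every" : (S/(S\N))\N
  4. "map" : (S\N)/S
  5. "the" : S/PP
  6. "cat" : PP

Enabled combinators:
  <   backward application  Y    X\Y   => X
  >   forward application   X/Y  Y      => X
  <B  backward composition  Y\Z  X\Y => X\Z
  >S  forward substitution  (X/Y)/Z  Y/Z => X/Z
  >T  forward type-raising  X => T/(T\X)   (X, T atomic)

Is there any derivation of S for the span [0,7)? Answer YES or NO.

[0,7] S   >
  [0,4] S/(S\N)   <
    [0,3] N   >
      [0,1] "park" : N/(NP/S)
      [1,3] NP/S   >
        [1,2] "clearly" : (NP/S)/N
        [2,3] "which" : N
    [3,4] "every" : (S/(S\N))\N
  [4,7] S\N   >
    [4,5] "map" : (S\N)/S
    [5,7] S   >
      [5,6] "the" : S/PP
      [6,7] "cat" : PP

YES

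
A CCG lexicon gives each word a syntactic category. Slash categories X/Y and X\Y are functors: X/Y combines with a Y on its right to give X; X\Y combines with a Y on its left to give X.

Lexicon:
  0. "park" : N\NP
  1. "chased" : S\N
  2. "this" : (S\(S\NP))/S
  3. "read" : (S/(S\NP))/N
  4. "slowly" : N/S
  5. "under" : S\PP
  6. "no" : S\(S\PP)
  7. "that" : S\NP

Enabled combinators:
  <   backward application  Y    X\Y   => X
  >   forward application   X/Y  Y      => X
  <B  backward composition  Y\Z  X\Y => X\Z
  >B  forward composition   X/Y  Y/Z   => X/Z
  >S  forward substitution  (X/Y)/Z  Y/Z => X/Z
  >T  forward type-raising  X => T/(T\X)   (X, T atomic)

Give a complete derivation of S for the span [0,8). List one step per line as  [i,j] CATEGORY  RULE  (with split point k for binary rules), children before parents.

[0,1] N\NP  lex  "park"
[1,2] S\N  lex  "chased"
[0,2] S\NP  <B  k=1
[2,3] (S\(S\NP))/S  lex  "this"
[3,4] (S/(S\NP))/N  lex  "read"
[4,5] N/S  lex  "slowly"
[5,6] S\PP  lex  "under"
[6,7] S\(S\PP)  lex  "no"
[5,7] S  <  k=6
[4,7] N  >  k=5
[3,7] S/(S\NP)  >  k=4
[7,8] S\NP  lex  "that"
[3,8] S  >  k=7
[2,8] S\(S\NP)  >  k=3
[0,8] S  <  k=2

[0,8] S   <
  [0,2] S\NP   <B
    [0,1] "park" : N\NP
    [1,2] "chased" : S\N
  [2,8] S\(S\NP)   >
    [2,3] "this" : (S\(S\NP))/S
    [3,8] S   >
      [3,7] S/(S\NP)   >
        [3,4] "read" : (S/(S\NP))/N
        [4,7] N   >
          [4,5] "slowly" : N/S
          [5,7] S   <
            [5,6] "under" : S\PP
            [6,7] "no" : S\(S\PP)
      [7,8] "that" : S\NP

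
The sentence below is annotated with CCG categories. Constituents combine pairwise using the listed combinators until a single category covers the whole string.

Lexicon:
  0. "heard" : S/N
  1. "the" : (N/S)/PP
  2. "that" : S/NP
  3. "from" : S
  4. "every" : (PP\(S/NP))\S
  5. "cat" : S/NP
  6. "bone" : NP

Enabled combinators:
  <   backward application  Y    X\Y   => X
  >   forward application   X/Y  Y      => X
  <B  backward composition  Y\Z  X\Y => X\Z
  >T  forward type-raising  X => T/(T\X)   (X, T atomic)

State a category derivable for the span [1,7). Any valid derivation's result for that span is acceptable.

N

[0,7] S   >
  [0,1] "heard" : S/N
  [1,7] N   >
    [1,5] N/S   >
      [1,2] "the" : (N/S)/PP
      [2,5] PP   <
        [2,3] "that" : S/NP
        [3,5] PP\(S/NP)   <
          [3,4] "from" : S
          [4,5] "every" : (PP\(S/NP))\S
    [5,7] S   >
      [5,6] "cat" : S/NP
      [6,7] "bone" : NP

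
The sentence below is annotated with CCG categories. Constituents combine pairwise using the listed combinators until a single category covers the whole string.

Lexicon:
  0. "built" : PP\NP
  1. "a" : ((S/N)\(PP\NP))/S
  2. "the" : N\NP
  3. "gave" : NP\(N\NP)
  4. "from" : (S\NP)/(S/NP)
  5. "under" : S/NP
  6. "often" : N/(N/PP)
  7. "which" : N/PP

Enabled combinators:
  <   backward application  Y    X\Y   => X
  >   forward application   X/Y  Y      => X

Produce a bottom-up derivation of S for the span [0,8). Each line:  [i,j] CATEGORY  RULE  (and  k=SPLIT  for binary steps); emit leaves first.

[0,8] S   >
  [0,6] S/N   <
    [0,1] "built" : PP\NP
    [1,6] (S/N)\(PP\NP)   >
      [1,2] "a" : ((S/N)\(PP\NP))/S
      [2,6] S   <
        [2,4] NP   <
          [2,3] "the" : N\NP
          [3,4] "gave" : NP\(N\NP)
        [4,6] S\NP   >
          [4,5] "from" : (S\NP)/(S/NP)
          [5,6] "under" : S/NP
  [6,8] N   >
    [6,7] "often" : N/(N/PP)
    [7,8] "which" : N/PP

[0,1] PP\NP  lex  "built"
[1,2] ((S/N)\(PP\NP))/S  lex  "a"
[2,3] N\NP  lex  "the"
[3,4] NP\(N\NP)  lex  "gave"
[2,4] NP  <  k=3
[4,5] (S\NP)/(S/NP)  lex  "from"
[5,6] S/NP  lex  "under"
[4,6] S\NP  >  k=5
[2,6] S  <  k=4
[1,6] (S/N)\(PP\NP)  >  k=2
[0,6] S/N  <  k=1
[6,7] N/(N/PP)  lex  "often"
[7,8] N/PP  lex  "which"
[6,8] N  >  k=7
[0,8] S  >  k=6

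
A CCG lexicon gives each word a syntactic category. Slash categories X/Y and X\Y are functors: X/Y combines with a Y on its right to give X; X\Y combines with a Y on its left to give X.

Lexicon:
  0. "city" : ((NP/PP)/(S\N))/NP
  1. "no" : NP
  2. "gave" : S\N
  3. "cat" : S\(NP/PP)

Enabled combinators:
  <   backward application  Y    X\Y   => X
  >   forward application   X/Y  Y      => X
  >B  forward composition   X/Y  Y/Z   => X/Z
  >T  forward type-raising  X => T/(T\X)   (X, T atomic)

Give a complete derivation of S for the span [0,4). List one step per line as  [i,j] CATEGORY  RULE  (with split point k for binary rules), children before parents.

[0,1] ((NP/PP)/(S\N))/NP  lex  "city"
[1,2] NP  lex  "no"
[0,2] (NP/PP)/(S\N)  >  k=1
[2,3] S\N  lex  "gave"
[0,3] NP/PP  >  k=2
[3,4] S\(NP/PP)  lex  "cat"
[0,4] S  <  k=3

[0,4] S   <
  [0,3] NP/PP   >
    [0,2] (NP/PP)/(S\N)   >
      [0,1] "city" : ((NP/PP)/(S\N))/NP
      [1,2] "no" : NP
    [2,3] "gave" : S\N
  [3,4] "cat" : S\(NP/PP)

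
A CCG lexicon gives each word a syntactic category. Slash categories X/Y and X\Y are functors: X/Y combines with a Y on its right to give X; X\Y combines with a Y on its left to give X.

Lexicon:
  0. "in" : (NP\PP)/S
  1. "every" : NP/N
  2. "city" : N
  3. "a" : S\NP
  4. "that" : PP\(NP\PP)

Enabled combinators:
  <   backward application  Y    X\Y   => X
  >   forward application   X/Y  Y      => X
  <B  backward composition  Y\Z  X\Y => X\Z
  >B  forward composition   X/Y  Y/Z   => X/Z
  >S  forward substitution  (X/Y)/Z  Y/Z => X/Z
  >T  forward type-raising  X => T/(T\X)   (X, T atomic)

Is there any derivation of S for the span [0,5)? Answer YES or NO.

NO

(NP\PP)/S NP/N N S\NP PP\(NP\PP)
CKY chart[0,5] = {N/(N\PP), NP/(NP\PP), PP, PP/(PP\PP), S/(S\PP)}; S ∉ chart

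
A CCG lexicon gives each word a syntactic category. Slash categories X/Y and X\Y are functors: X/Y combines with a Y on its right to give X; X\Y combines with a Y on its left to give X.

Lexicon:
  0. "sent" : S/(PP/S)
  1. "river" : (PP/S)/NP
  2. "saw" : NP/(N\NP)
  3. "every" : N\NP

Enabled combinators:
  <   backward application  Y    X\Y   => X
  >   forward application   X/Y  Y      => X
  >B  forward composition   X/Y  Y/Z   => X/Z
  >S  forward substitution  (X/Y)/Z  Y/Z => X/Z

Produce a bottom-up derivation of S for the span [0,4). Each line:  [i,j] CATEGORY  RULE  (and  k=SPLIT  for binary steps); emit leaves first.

[0,4] S   >
  [0,1] "sent" : S/(PP/S)
  [1,4] PP/S   >
    [1,2] "river" : (PP/S)/NP
    [2,4] NP   >
      [2,3] "saw" : NP/(N\NP)
      [3,4] "every" : N\NP

[0,1] S/(PP/S)  lex  "sent"
[1,2] (PP/S)/NP  lex  "river"
[2,3] NP/(N\NP)  lex  "saw"
[3,4] N\NP  lex  "every"
[2,4] NP  >  k=3
[1,4] PP/S  >  k=2
[0,4] S  >  k=1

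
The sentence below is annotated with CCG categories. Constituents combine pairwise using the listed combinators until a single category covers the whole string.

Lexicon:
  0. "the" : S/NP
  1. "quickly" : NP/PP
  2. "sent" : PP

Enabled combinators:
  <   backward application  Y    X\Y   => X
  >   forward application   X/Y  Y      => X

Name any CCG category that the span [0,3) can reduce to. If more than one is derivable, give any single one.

[0,3] S   >
  [0,1] "the" : S/NP
  [1,3] NP   >
    [1,2] "quickly" : NP/PP
    [2,3] "sent" : PP

S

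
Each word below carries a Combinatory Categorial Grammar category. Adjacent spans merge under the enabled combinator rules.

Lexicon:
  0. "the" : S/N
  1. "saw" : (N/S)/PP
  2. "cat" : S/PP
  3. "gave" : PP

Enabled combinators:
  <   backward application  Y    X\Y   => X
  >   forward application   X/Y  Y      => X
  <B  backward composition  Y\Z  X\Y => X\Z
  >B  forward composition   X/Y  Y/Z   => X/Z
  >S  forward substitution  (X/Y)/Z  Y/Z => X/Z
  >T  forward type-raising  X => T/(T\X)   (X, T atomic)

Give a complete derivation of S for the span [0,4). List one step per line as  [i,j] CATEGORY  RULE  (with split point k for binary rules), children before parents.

[0,4] S   >
  [0,1] "the" : S/N
  [1,4] N   >
    [1,3] N/PP   >S
      [1,2] "saw" : (N/S)/PP
      [2,3] "cat" : S/PP
    [3,4] "gave" : PP

[0,1] S/N  lex  "the"
[1,2] (N/S)/PP  lex  "saw"
[2,3] S/PP  lex  "cat"
[1,3] N/PP  >S  k=2
[3,4] PP  lex  "gave"
[1,4] N  >  k=3
[0,4] S  >  k=1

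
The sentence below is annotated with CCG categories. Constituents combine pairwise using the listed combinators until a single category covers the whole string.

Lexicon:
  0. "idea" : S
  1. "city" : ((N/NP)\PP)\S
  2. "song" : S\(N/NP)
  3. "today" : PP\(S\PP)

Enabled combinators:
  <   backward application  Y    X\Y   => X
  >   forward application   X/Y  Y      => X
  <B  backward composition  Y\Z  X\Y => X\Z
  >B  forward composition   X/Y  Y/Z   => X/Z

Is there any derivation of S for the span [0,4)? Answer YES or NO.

NO

S ((N/NP)\PP)\S S\(N/NP) PP\(S\PP)
CKY chart[0,4] = {PP}; S ∉ chart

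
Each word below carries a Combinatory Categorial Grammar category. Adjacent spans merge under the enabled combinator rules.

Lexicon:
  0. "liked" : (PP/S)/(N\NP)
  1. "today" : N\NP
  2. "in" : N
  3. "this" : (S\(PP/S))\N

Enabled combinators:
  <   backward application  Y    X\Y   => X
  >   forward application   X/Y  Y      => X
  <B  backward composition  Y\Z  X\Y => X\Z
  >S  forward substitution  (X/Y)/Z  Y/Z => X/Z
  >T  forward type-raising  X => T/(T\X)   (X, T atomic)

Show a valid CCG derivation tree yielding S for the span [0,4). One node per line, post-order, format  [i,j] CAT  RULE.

[0,4] S   <
  [0,2] PP/S   >
    [0,1] "liked" : (PP/S)/(N\NP)
    [1,2] "today" : N\NP
  [2,4] S\(PP/S)   <
    [2,3] "in" : N
    [3,4] "this" : (S\(PP/S))\N

[0,1] (PP/S)/(N\NP)  lex  "liked"
[1,2] N\NP  lex  "today"
[0,2] PP/S  >  k=1
[2,3] N  lex  "in"
[3,4] (S\(PP/S))\N  lex  "this"
[2,4] S\(PP/S)  <  k=3
[0,4] S  <  k=2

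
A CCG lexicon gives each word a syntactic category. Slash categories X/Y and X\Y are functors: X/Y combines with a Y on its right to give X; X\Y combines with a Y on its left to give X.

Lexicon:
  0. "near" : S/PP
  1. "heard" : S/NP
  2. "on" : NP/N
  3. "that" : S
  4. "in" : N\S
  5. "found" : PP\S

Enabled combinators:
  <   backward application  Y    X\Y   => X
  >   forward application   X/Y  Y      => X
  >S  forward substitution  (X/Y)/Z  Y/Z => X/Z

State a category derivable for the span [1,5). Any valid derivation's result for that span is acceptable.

S

[0,6] S   >
  [0,1] "near" : S/PP
  [1,6] PP   <
    [1,5] S   >
      [1,2] "heard" : S/NP
      [2,5] NP   >
        [2,3] "on" : NP/N
        [3,5] N   <
          [3,4] "that" : S
          [4,5] "in" : N\S
    [5,6] "found" : PP\S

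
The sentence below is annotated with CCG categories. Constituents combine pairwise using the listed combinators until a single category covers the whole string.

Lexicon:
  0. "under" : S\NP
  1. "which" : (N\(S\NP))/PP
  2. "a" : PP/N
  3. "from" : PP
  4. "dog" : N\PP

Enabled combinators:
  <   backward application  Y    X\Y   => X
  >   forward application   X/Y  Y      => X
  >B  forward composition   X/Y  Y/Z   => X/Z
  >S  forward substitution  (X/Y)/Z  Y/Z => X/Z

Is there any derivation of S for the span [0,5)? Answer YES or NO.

NO

S\NP (N\(S\NP))/PP PP/N PP N\PP
CKY chart[0,5] = {N}; S ∉ chart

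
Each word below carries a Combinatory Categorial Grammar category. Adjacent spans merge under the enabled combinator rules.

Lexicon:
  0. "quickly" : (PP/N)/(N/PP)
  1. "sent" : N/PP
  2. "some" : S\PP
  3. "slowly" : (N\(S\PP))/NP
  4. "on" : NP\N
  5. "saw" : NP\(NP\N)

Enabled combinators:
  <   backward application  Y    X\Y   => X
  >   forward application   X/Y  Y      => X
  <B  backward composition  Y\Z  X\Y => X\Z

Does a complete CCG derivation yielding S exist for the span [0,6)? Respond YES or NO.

(PP/N)/(N/PP) N/PP S\PP (N\(S\PP))/NP NP\N NP\(NP\N)
CKY chart[0,6] = {PP}; S ∉ chart

NO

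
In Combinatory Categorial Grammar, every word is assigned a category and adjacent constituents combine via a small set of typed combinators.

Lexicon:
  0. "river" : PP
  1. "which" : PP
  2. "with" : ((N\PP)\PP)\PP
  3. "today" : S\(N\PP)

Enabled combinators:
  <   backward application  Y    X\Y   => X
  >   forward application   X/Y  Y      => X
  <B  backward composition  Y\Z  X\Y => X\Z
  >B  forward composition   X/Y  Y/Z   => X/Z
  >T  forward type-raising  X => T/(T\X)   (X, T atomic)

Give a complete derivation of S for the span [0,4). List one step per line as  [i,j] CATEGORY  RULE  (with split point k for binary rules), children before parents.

[0,1] PP  lex  "river"
[0,1] S/(S\PP)  >T
[1,2] PP  lex  "which"
[2,3] ((N\PP)\PP)\PP  lex  "with"
[1,3] (N\PP)\PP  <  k=2
[3,4] S\(N\PP)  lex  "today"
[1,4] S\PP  <B  k=3
[0,4] S  >  k=1

[0,4] S   >
  [0,1] S/(S\PP)   >T
    [0,1] "river" : PP
  [1,4] S\PP   <B
    [1,3] (N\PP)\PP   <
      [1,2] "which" : PP
      [2,3] "with" : ((N\PP)\PP)\PP
    [3,4] "today" : S\(N\PP)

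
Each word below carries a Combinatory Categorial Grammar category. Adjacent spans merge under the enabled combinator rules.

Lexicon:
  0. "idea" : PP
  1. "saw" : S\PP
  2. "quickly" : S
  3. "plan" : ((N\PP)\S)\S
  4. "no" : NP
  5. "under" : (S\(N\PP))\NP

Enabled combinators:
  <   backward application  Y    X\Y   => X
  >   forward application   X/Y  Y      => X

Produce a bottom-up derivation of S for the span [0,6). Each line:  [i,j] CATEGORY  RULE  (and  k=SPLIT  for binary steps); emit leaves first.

[0,1] PP  lex  "idea"
[1,2] S\PP  lex  "saw"
[0,2] S  <  k=1
[2,3] S  lex  "quickly"
[3,4] ((N\PP)\S)\S  lex  "plan"
[2,4] (N\PP)\S  <  k=3
[0,4] N\PP  <  k=2
[4,5] NP  lex  "no"
[5,6] (S\(N\PP))\NP  lex  "under"
[4,6] S\(N\PP)  <  k=5
[0,6] S  <  k=4

[0,6] S   <
  [0,4] N\PP   <
    [0,2] S   <
      [0,1] "idea" : PP
      [1,2] "saw" : S\PP
    [2,4] (N\PP)\S   <
      [2,3] "quickly" : S
      [3,4] "plan" : ((N\PP)\S)\S
  [4,6] S\(N\PP)   <
    [4,5] "no" : NP
    [5,6] "under" : (S\(N\PP))\NP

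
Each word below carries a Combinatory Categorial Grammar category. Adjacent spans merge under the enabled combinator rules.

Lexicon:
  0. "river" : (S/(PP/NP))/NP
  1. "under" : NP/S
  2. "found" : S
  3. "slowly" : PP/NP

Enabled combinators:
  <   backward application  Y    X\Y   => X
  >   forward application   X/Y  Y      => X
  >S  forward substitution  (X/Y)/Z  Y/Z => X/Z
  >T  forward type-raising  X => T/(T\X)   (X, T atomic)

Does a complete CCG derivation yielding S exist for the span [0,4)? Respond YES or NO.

YES

[0,4] S   >
  [0,3] S/(PP/NP)   >
    [0,1] "river" : (S/(PP/NP))/NP
    [1,3] NP   >
      [1,2] "under" : NP/S
      [2,3] "found" : S
  [3,4] "slowly" : PP/NP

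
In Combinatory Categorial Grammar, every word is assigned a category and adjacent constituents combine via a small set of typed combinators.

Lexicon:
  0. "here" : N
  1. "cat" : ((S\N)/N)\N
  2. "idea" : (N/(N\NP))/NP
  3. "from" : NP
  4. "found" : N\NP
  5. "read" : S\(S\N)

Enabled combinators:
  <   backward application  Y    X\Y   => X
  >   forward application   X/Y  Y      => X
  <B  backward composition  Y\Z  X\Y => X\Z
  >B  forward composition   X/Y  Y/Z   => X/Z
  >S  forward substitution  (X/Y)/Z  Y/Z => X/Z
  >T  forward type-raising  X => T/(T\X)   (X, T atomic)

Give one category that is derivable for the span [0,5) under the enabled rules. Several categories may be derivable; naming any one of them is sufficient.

[0,6] S   <
  [0,5] S\N   >
    [0,2] (S\N)/N   <
      [0,1] "here" : N
      [1,2] "cat" : ((S\N)/N)\N
    [2,5] N   >
      [2,4] N/(N\NP)   >
        [2,3] "idea" : (N/(N\NP))/NP
        [3,4] "from" : NP
      [4,5] "found" : N\NP
  [5,6] "read" : S\(S\N)

S\N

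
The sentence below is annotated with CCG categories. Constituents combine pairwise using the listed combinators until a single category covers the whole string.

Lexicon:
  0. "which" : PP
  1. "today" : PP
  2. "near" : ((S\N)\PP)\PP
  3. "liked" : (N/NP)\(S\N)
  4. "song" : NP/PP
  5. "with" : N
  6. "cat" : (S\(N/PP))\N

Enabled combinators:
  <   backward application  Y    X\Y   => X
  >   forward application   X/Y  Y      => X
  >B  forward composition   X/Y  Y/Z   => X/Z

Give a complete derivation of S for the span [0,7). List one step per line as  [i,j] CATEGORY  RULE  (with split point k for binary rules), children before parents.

[0,1] PP  lex  "which"
[1,2] PP  lex  "today"
[2,3] ((S\N)\PP)\PP  lex  "near"
[1,3] (S\N)\PP  <  k=2
[0,3] S\N  <  k=1
[3,4] (N/NP)\(S\N)  lex  "liked"
[0,4] N/NP  <  k=3
[4,5] NP/PP  lex  "song"
[0,5] N/PP  >B  k=4
[5,6] N  lex  "with"
[6,7] (S\(N/PP))\N  lex  "cat"
[5,7] S\(N/PP)  <  k=6
[0,7] S  <  k=5

[0,7] S   <
  [0,5] N/PP   >B
    [0,4] N/NP   <
      [0,3] S\N   <
        [0,1] "which" : PP
        [1,3] (S\N)\PP   <
          [1,2] "today" : PP
          [2,3] "near" : ((S\N)\PP)\PP
      [3,4] "liked" : (N/NP)\(S\N)
    [4,5] "song" : NP/PP
  [5,7] S\(N/PP)   <
    [5,6] "with" : N
    [6,7] "cat" : (S\(N/PP))\N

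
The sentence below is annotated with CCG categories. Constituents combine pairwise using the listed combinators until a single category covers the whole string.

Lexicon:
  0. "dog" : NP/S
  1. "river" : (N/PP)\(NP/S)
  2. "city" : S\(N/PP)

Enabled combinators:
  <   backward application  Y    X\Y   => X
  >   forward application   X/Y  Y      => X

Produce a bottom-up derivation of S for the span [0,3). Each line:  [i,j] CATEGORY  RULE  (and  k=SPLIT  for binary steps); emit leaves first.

[0,1] NP/S  lex  "dog"
[1,2] (N/PP)\(NP/S)  lex  "river"
[0,2] N/PP  <  k=1
[2,3] S\(N/PP)  lex  "city"
[0,3] S  <  k=2

[0,3] S   <
  [0,2] N/PP   <
    [0,1] "dog" : NP/S
    [1,2] "river" : (N/PP)\(NP/S)
  [2,3] "city" : S\(N/PP)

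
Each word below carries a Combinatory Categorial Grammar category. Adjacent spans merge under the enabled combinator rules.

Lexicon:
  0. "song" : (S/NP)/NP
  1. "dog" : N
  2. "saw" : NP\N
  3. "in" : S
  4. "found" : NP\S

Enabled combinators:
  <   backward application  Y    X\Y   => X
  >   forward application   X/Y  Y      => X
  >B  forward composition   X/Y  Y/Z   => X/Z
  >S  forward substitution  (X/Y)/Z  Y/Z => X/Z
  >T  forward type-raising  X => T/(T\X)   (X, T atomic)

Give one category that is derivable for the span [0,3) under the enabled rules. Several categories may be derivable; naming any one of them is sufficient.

S/NP

[0,5] S   >
  [0,3] S/NP   >
    [0,1] "song" : (S/NP)/NP
    [1,3] NP   <
      [1,2] "dog" : N
      [2,3] "saw" : NP\N
  [3,5] NP   >
    [3,4] NP/(NP\S)   >T
      [3,4] "in" : S
    [4,5] "found" : NP\S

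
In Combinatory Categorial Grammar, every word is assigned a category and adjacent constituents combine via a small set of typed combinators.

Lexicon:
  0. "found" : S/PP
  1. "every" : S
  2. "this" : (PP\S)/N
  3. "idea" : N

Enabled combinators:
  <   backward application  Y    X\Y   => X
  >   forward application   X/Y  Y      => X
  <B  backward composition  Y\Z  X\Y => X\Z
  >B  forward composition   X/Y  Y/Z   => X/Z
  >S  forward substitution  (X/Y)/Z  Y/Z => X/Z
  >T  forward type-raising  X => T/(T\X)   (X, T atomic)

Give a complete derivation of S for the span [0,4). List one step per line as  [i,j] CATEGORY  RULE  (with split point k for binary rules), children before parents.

[0,1] S/PP  lex  "found"
[1,2] S  lex  "every"
[1,2] PP/(PP\S)  >T
[2,3] (PP\S)/N  lex  "this"
[3,4] N  lex  "idea"
[2,4] PP\S  >  k=3
[1,4] PP  >  k=2
[0,4] S  >  k=1

[0,4] S   >
  [0,1] "found" : S/PP
  [1,4] PP   >
    [1,2] PP/(PP\S)   >T
      [1,2] "every" : S
    [2,4] PP\S   >
      [2,3] "this" : (PP\S)/N
      [3,4] "idea" : N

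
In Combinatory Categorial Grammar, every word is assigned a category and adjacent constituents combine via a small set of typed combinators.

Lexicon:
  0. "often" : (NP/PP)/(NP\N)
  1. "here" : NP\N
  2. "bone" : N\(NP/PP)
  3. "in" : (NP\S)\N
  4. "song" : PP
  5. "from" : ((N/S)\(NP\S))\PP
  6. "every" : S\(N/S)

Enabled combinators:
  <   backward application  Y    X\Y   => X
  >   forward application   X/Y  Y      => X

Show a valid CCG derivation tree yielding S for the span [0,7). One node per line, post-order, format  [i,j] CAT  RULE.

[0,7] S   <
  [0,6] N/S   <
    [0,4] NP\S   <
      [0,3] N   <
        [0,2] NP/PP   >
          [0,1] "often" : (NP/PP)/(NP\N)
          [1,2] "here" : NP\N
        [2,3] "bone" : N\(NP/PP)
      [3,4] "in" : (NP\S)\N
    [4,6] (N/S)\(NP\S)   <
      [4,5] "song" : PP
      [5,6] "from" : ((N/S)\(NP\S))\PP
  [6,7] "every" : S\(N/S)

[0,1] (NP/PP)/(NP\N)  lex  "often"
[1,2] NP\N  lex  "here"
[0,2] NP/PP  >  k=1
[2,3] N\(NP/PP)  lex  "bone"
[0,3] N  <  k=2
[3,4] (NP\S)\N  lex  "in"
[0,4] NP\S  <  k=3
[4,5] PP  lex  "song"
[5,6] ((N/S)\(NP\S))\PP  lex  "from"
[4,6] (N/S)\(NP\S)  <  k=5
[0,6] N/S  <  k=4
[6,7] S\(N/S)  lex  "every"
[0,7] S  <  k=6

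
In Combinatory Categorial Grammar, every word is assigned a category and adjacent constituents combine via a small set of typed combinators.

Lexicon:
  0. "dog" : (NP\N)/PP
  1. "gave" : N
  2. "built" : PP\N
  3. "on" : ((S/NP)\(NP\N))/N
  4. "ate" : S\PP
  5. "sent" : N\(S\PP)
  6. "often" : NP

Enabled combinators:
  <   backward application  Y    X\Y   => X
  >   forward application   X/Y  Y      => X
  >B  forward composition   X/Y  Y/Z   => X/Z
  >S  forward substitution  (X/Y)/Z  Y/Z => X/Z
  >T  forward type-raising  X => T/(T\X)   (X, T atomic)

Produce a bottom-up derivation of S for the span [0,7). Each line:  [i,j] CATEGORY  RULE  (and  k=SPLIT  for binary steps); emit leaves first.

[0,1] (NP\N)/PP  lex  "dog"
[1,2] N  lex  "gave"
[2,3] PP\N  lex  "built"
[1,3] PP  <  k=2
[0,3] NP\N  >  k=1
[3,4] ((S/NP)\(NP\N))/N  lex  "on"
[4,5] S\PP  lex  "ate"
[5,6] N\(S\PP)  lex  "sent"
[4,6] N  <  k=5
[3,6] (S/NP)\(NP\N)  >  k=4
[0,6] S/NP  <  k=3
[6,7] NP  lex  "often"
[0,7] S  >  k=6

[0,7] S   >
  [0,6] S/NP   <
    [0,3] NP\N   >
      [0,1] "dog" : (NP\N)/PP
      [1,3] PP   <
        [1,2] "gave" : N
        [2,3] "built" : PP\N
    [3,6] (S/NP)\(NP\N)   >
      [3,4] "on" : ((S/NP)\(NP\N))/N
      [4,6] N   <
        [4,5] "ate" : S\PP
        [5,6] "sent" : N\(S\PP)
  [6,7] "often" : NP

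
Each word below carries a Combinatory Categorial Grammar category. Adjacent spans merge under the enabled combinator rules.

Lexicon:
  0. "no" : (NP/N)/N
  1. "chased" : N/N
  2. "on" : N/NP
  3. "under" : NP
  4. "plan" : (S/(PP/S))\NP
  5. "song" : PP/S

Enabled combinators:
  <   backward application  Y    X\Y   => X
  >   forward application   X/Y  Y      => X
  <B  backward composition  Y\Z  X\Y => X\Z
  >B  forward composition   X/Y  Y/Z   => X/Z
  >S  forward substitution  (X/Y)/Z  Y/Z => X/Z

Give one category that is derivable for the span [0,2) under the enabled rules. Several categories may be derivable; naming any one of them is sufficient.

[0,6] S   >
  [0,5] S/(PP/S)   <
    [0,4] NP   >
      [0,2] NP/N   >S
        [0,1] "no" : (NP/N)/N
        [1,2] "chased" : N/N
      [2,4] N   >
        [2,3] "on" : N/NP
        [3,4] "under" : NP
    [4,5] "plan" : (S/(PP/S))\NP
  [5,6] "song" : PP/S

NP/N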